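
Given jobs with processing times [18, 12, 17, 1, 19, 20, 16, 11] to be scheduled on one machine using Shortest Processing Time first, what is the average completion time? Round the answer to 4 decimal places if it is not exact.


Sort jobs by processing time (SPT order): [1, 11, 12, 16, 17, 18, 19, 20]
Compute completion times sequentially:
  Job 1: processing = 1, completes at 1
  Job 2: processing = 11, completes at 12
  Job 3: processing = 12, completes at 24
  Job 4: processing = 16, completes at 40
  Job 5: processing = 17, completes at 57
  Job 6: processing = 18, completes at 75
  Job 7: processing = 19, completes at 94
  Job 8: processing = 20, completes at 114
Sum of completion times = 417
Average completion time = 417/8 = 52.125

52.125


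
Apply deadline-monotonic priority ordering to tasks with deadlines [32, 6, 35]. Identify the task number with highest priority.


Sort tasks by relative deadline (ascending):
  Task 2: deadline = 6
  Task 1: deadline = 32
  Task 3: deadline = 35
Priority order (highest first): [2, 1, 3]
Highest priority task = 2

2


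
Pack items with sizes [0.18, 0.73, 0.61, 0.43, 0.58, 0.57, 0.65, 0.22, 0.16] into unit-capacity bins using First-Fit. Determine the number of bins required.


Place items sequentially using First-Fit:
  Item 0.18 -> new Bin 1
  Item 0.73 -> Bin 1 (now 0.91)
  Item 0.61 -> new Bin 2
  Item 0.43 -> new Bin 3
  Item 0.58 -> new Bin 4
  Item 0.57 -> Bin 3 (now 1.0)
  Item 0.65 -> new Bin 5
  Item 0.22 -> Bin 2 (now 0.83)
  Item 0.16 -> Bin 2 (now 0.99)
Total bins used = 5

5


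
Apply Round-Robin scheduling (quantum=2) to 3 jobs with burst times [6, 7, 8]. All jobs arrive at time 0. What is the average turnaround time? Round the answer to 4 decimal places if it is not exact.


Time quantum = 2
Execution trace:
  J1 runs 2 units, time = 2
  J2 runs 2 units, time = 4
  J3 runs 2 units, time = 6
  J1 runs 2 units, time = 8
  J2 runs 2 units, time = 10
  J3 runs 2 units, time = 12
  J1 runs 2 units, time = 14
  J2 runs 2 units, time = 16
  J3 runs 2 units, time = 18
  J2 runs 1 units, time = 19
  J3 runs 2 units, time = 21
Finish times: [14, 19, 21]
Average turnaround = 54/3 = 18.0

18.0


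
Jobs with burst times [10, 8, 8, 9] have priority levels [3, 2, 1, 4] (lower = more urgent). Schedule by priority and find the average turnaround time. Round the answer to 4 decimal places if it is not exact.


Sort by priority (ascending = highest first):
Order: [(1, 8), (2, 8), (3, 10), (4, 9)]
Completion times:
  Priority 1, burst=8, C=8
  Priority 2, burst=8, C=16
  Priority 3, burst=10, C=26
  Priority 4, burst=9, C=35
Average turnaround = 85/4 = 21.25

21.25


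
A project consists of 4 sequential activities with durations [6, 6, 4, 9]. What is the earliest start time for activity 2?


Activity 2 starts after activities 1 through 1 complete.
Predecessor durations: [6]
ES = 6 = 6

6


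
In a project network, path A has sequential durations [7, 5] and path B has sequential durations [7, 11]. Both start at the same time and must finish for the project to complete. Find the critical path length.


Path A total = 7 + 5 = 12
Path B total = 7 + 11 = 18
Critical path = longest path = max(12, 18) = 18

18


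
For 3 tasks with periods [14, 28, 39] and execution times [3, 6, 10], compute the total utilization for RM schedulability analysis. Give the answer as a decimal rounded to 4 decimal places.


Compute individual utilizations (exact fractions):
  Task 1: C/T = 3/14 (approx. 0.2143)
  Task 2: C/T = 6/28 = 3/14 (approx. 0.2143)
  Task 3: C/T = 10/39 (approx. 0.2564)
Total utilization U = 3/14 + 3/14 + 10/39 = 187/273
Rounded to 4 decimal places: U = 0.6850
RM (Liu & Layland) bound for 3 tasks = 0.779763; compare with U = 187/273 (approx. 0.684982)
U <= bound, so schedulable by RM sufficient condition.

0.6850


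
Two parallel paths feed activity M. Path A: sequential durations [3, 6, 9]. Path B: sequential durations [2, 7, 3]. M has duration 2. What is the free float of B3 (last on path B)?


ES(B3) = sum of predecessors on chain B = 9
EF(B3) = ES + duration = 9 + 3 = 12
Successor of B3 is M. ES(M) = max(sum(A), sum(B)) = max(18, 12) = 18
Free float = ES(successor) - EF(current) = 18 - 12 = 6

6


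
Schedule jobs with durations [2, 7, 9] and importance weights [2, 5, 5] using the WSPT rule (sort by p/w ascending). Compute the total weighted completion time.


Compute p/w ratios and sort ascending (WSPT): [(2, 2), (7, 5), (9, 5)]
Compute weighted completion times:
  Job (p=2,w=2): C=2, w*C=2*2=4
  Job (p=7,w=5): C=9, w*C=5*9=45
  Job (p=9,w=5): C=18, w*C=5*18=90
Total weighted completion time = 139

139


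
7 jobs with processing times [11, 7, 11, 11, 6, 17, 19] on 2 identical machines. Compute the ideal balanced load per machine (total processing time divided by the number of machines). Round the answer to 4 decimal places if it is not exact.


Total processing time = 11 + 7 + 11 + 11 + 6 + 17 + 19 = 82
Number of machines = 2
Ideal balanced load = 82 / 2 = 41.0

41.0


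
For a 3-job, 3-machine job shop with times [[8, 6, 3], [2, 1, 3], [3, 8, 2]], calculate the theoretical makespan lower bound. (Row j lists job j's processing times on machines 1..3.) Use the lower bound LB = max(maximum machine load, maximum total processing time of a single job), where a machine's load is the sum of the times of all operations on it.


Machine loads:
  Machine 1: 8 + 2 + 3 = 13
  Machine 2: 6 + 1 + 8 = 15
  Machine 3: 3 + 3 + 2 = 8
Max machine load = 15
Job totals:
  Job 1: 17
  Job 2: 6
  Job 3: 13
Max job total = 17
Lower bound = max(15, 17) = 17

17


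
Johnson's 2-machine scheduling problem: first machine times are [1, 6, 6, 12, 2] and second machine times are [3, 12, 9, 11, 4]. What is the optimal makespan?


Apply Johnson's rule:
  Group 1 (a <= b): [(1, 1, 3), (5, 2, 4), (2, 6, 12), (3, 6, 9)]
  Group 2 (a > b): [(4, 12, 11)]
Optimal job order: [1, 5, 2, 3, 4]
Schedule:
  Job 1: M1 done at 1, M2 done at 4
  Job 5: M1 done at 3, M2 done at 8
  Job 2: M1 done at 9, M2 done at 21
  Job 3: M1 done at 15, M2 done at 30
  Job 4: M1 done at 27, M2 done at 41
Makespan = 41

41


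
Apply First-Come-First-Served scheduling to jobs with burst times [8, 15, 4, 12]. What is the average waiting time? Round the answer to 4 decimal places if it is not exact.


FCFS order (as given): [8, 15, 4, 12]
Waiting times:
  Job 1: wait = 0
  Job 2: wait = 8
  Job 3: wait = 23
  Job 4: wait = 27
Sum of waiting times = 58
Average waiting time = 58/4 = 14.5

14.5


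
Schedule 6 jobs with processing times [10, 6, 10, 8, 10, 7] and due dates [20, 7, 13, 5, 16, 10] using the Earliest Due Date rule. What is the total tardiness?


Sort by due date (EDD order): [(8, 5), (6, 7), (7, 10), (10, 13), (10, 16), (10, 20)]
Compute completion times and tardiness:
  Job 1: p=8, d=5, C=8, tardiness=max(0,8-5)=3
  Job 2: p=6, d=7, C=14, tardiness=max(0,14-7)=7
  Job 3: p=7, d=10, C=21, tardiness=max(0,21-10)=11
  Job 4: p=10, d=13, C=31, tardiness=max(0,31-13)=18
  Job 5: p=10, d=16, C=41, tardiness=max(0,41-16)=25
  Job 6: p=10, d=20, C=51, tardiness=max(0,51-20)=31
Total tardiness = 95

95


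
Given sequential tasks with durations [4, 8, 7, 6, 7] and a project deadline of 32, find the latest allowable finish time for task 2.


LF(activity 2) = deadline - sum of successor durations
Successors: activities 3 through 5 with durations [7, 6, 7]
Sum of successor durations = 20
LF = 32 - 20 = 12

12


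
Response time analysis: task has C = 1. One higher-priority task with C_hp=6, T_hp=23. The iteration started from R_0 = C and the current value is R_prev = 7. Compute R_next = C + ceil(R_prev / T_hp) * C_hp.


R_next = C + ceil(R_prev / T_hp) * C_hp
ceil(7 / 23) = ceil(0.3043) = 1
Interference = 1 * 6 = 6
R_next = 1 + 6 = 7
R_next = R_prev, so the iteration has converged (response time = 7).

7


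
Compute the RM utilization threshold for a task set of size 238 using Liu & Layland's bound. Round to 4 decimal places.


Compute 2^(1/238) = 1.0029166282
Subtract 1: 1.0029166282 - 1 = 0.0029166282
Multiply by n: 238 * 0.0029166282 = 0.6941575116
Round to 4 dp: 0.6942

0.6942


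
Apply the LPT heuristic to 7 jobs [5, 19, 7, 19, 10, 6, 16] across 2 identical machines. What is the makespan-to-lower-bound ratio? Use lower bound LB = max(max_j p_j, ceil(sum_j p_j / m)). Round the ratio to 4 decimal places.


LPT order: [19, 19, 16, 10, 7, 6, 5]
Machine loads after assignment: [41, 41]
LPT makespan = 41
Lower bound = max(max_job, ceil(total/2)) = max(19, 41) = 41
Ratio = 41 / 41 = 1.0

1.0


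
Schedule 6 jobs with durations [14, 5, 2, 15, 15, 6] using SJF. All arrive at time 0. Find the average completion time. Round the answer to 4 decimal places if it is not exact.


SJF order (ascending): [2, 5, 6, 14, 15, 15]
Completion times:
  Job 1: burst=2, C=2
  Job 2: burst=5, C=7
  Job 3: burst=6, C=13
  Job 4: burst=14, C=27
  Job 5: burst=15, C=42
  Job 6: burst=15, C=57
Average completion = 148/6 = 24.6667

24.6667


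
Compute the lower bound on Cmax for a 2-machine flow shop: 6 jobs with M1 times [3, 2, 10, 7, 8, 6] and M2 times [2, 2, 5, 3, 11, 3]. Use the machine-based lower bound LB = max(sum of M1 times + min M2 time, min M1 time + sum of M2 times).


LB1 = sum(M1 times) + min(M2 times) = 36 + 2 = 38
LB2 = min(M1 times) + sum(M2 times) = 2 + 26 = 28
Lower bound = max(LB1, LB2) = max(38, 28) = 38

38


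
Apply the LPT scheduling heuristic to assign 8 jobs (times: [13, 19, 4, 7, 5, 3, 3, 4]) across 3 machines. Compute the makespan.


Sort jobs in decreasing order (LPT): [19, 13, 7, 5, 4, 4, 3, 3]
Assign each job to the least loaded machine:
  Machine 1: jobs [19], load = 19
  Machine 2: jobs [13, 4, 3], load = 20
  Machine 3: jobs [7, 5, 4, 3], load = 19
Makespan = max load = 20

20


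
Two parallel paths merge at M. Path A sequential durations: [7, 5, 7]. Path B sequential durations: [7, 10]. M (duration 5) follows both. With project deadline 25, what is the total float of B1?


Forward pass: ES(B1) = sum of predecessors on chain B = 0
EF = ES + duration = 0 + 7 = 7
Backward pass: LF(M) = deadline = 25; LS(M) = 25 - 5 = 20
LF(B1) = LS(M) - sum(successors on chain B) = 20 - 10 = 10
LS = LF - duration = 10 - 7 = 3
Total float = LS - ES = 3 - 0 = 3

3


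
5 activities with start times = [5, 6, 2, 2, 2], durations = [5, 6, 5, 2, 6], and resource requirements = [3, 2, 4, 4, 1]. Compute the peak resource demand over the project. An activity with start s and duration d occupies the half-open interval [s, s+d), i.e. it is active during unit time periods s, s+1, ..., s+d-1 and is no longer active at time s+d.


Each activity i is active on [start_i, start_i + duration_i).
Compute total resource usage per time slot:
  t=0: active resources = [], total = 0
  t=1: active resources = [], total = 0
  t=2: active resources = [4, 4, 1], total = 9
  t=3: active resources = [4, 4, 1], total = 9
  t=4: active resources = [4, 1], total = 5
  t=5: active resources = [3, 4, 1], total = 8
  t=6: active resources = [3, 2, 4, 1], total = 10
  t=7: active resources = [3, 2, 1], total = 6
  t=8: active resources = [3, 2], total = 5
  t=9: active resources = [3, 2], total = 5
  t=10: active resources = [2], total = 2
  t=11: active resources = [2], total = 2
Peak resource demand = 10

10


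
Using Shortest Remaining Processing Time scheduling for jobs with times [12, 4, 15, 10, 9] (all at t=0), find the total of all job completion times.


Since all jobs arrive at t=0, SRPT equals SPT ordering.
SPT order: [4, 9, 10, 12, 15]
Completion times:
  Job 1: p=4, C=4
  Job 2: p=9, C=13
  Job 3: p=10, C=23
  Job 4: p=12, C=35
  Job 5: p=15, C=50
Total completion time = 4 + 13 + 23 + 35 + 50 = 125

125


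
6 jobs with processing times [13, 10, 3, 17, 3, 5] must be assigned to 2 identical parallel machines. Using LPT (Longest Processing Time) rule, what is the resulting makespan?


Sort jobs in decreasing order (LPT): [17, 13, 10, 5, 3, 3]
Assign each job to the least loaded machine:
  Machine 1: jobs [17, 5, 3], load = 25
  Machine 2: jobs [13, 10, 3], load = 26
Makespan = max load = 26

26


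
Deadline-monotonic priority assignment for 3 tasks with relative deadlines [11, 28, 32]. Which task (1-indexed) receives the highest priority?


Sort tasks by relative deadline (ascending):
  Task 1: deadline = 11
  Task 2: deadline = 28
  Task 3: deadline = 32
Priority order (highest first): [1, 2, 3]
Highest priority task = 1

1


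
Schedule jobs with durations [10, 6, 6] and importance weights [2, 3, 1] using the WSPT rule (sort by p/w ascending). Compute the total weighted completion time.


Compute p/w ratios and sort ascending (WSPT): [(6, 3), (10, 2), (6, 1)]
Compute weighted completion times:
  Job (p=6,w=3): C=6, w*C=3*6=18
  Job (p=10,w=2): C=16, w*C=2*16=32
  Job (p=6,w=1): C=22, w*C=1*22=22
Total weighted completion time = 72

72


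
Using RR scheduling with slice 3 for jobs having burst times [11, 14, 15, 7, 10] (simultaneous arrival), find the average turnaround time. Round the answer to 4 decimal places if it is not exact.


Time quantum = 3
Execution trace:
  J1 runs 3 units, time = 3
  J2 runs 3 units, time = 6
  J3 runs 3 units, time = 9
  J4 runs 3 units, time = 12
  J5 runs 3 units, time = 15
  J1 runs 3 units, time = 18
  J2 runs 3 units, time = 21
  J3 runs 3 units, time = 24
  J4 runs 3 units, time = 27
  J5 runs 3 units, time = 30
  J1 runs 3 units, time = 33
  J2 runs 3 units, time = 36
  J3 runs 3 units, time = 39
  J4 runs 1 units, time = 40
  J5 runs 3 units, time = 43
  J1 runs 2 units, time = 45
  J2 runs 3 units, time = 48
  J3 runs 3 units, time = 51
  J5 runs 1 units, time = 52
  J2 runs 2 units, time = 54
  J3 runs 3 units, time = 57
Finish times: [45, 54, 57, 40, 52]
Average turnaround = 248/5 = 49.6

49.6


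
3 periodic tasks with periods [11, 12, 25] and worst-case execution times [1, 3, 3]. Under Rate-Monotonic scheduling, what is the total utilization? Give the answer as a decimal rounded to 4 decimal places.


Compute individual utilizations (exact fractions):
  Task 1: C/T = 1/11 (approx. 0.0909)
  Task 2: C/T = 3/12 = 1/4 (approx. 0.25)
  Task 3: C/T = 3/25 (approx. 0.12)
Total utilization U = 1/11 + 1/4 + 3/25 = 507/1100
Rounded to 4 decimal places: U = 0.4609
RM (Liu & Layland) bound for 3 tasks = 0.779763; compare with U = 507/1100 (approx. 0.460909)
U <= bound, so schedulable by RM sufficient condition.

0.4609


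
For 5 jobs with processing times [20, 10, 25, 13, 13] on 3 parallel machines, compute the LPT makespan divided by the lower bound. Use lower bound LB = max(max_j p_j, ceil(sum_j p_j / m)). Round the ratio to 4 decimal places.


LPT order: [25, 20, 13, 13, 10]
Machine loads after assignment: [25, 30, 26]
LPT makespan = 30
Lower bound = max(max_job, ceil(total/3)) = max(25, 27) = 27
Ratio = 30 / 27 = 1.1111

1.1111


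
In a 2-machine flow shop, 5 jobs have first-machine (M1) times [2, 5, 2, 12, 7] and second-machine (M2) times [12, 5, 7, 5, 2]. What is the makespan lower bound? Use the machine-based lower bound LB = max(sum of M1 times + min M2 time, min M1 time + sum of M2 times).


LB1 = sum(M1 times) + min(M2 times) = 28 + 2 = 30
LB2 = min(M1 times) + sum(M2 times) = 2 + 31 = 33
Lower bound = max(LB1, LB2) = max(30, 33) = 33

33


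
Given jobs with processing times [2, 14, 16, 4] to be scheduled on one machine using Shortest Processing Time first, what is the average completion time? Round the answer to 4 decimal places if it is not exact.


Sort jobs by processing time (SPT order): [2, 4, 14, 16]
Compute completion times sequentially:
  Job 1: processing = 2, completes at 2
  Job 2: processing = 4, completes at 6
  Job 3: processing = 14, completes at 20
  Job 4: processing = 16, completes at 36
Sum of completion times = 64
Average completion time = 64/4 = 16.0

16.0


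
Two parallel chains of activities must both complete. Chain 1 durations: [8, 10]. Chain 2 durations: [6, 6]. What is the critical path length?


Path A total = 8 + 10 = 18
Path B total = 6 + 6 = 12
Critical path = longest path = max(18, 12) = 18

18


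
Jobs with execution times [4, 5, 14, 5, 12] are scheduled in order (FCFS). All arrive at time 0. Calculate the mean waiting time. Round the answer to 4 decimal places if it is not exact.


FCFS order (as given): [4, 5, 14, 5, 12]
Waiting times:
  Job 1: wait = 0
  Job 2: wait = 4
  Job 3: wait = 9
  Job 4: wait = 23
  Job 5: wait = 28
Sum of waiting times = 64
Average waiting time = 64/5 = 12.8

12.8


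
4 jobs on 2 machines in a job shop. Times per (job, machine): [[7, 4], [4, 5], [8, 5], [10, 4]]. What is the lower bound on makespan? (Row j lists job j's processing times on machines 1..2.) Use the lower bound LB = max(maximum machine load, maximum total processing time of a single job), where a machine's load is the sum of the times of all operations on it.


Machine loads:
  Machine 1: 7 + 4 + 8 + 10 = 29
  Machine 2: 4 + 5 + 5 + 4 = 18
Max machine load = 29
Job totals:
  Job 1: 11
  Job 2: 9
  Job 3: 13
  Job 4: 14
Max job total = 14
Lower bound = max(29, 14) = 29

29


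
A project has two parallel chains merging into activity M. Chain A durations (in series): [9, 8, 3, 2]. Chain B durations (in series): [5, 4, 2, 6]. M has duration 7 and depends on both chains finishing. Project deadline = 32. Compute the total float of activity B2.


Forward pass: ES(B2) = sum of predecessors on chain B = 5
EF = ES + duration = 5 + 4 = 9
Backward pass: LF(M) = deadline = 32; LS(M) = 32 - 7 = 25
LF(B2) = LS(M) - sum(successors on chain B) = 25 - 8 = 17
LS = LF - duration = 17 - 4 = 13
Total float = LS - ES = 13 - 5 = 8

8


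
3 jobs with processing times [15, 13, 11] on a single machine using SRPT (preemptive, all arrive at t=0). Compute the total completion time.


Since all jobs arrive at t=0, SRPT equals SPT ordering.
SPT order: [11, 13, 15]
Completion times:
  Job 1: p=11, C=11
  Job 2: p=13, C=24
  Job 3: p=15, C=39
Total completion time = 11 + 24 + 39 = 74

74


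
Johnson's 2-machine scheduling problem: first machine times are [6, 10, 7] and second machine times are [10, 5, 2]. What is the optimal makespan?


Apply Johnson's rule:
  Group 1 (a <= b): [(1, 6, 10)]
  Group 2 (a > b): [(2, 10, 5), (3, 7, 2)]
Optimal job order: [1, 2, 3]
Schedule:
  Job 1: M1 done at 6, M2 done at 16
  Job 2: M1 done at 16, M2 done at 21
  Job 3: M1 done at 23, M2 done at 25
Makespan = 25

25


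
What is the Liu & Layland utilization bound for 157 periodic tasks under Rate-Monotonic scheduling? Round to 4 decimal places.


Compute 2^(1/157) = 1.0044247104
Subtract 1: 1.0044247104 - 1 = 0.0044247104
Multiply by n: 157 * 0.0044247104 = 0.6946795328
Round to 4 dp: 0.6947

0.6947


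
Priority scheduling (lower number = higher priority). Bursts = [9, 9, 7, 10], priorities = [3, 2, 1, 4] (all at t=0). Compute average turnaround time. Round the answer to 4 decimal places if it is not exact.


Sort by priority (ascending = highest first):
Order: [(1, 7), (2, 9), (3, 9), (4, 10)]
Completion times:
  Priority 1, burst=7, C=7
  Priority 2, burst=9, C=16
  Priority 3, burst=9, C=25
  Priority 4, burst=10, C=35
Average turnaround = 83/4 = 20.75

20.75


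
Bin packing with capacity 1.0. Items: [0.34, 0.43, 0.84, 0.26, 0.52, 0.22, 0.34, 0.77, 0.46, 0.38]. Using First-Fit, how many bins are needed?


Place items sequentially using First-Fit:
  Item 0.34 -> new Bin 1
  Item 0.43 -> Bin 1 (now 0.77)
  Item 0.84 -> new Bin 2
  Item 0.26 -> new Bin 3
  Item 0.52 -> Bin 3 (now 0.78)
  Item 0.22 -> Bin 1 (now 0.99)
  Item 0.34 -> new Bin 4
  Item 0.77 -> new Bin 5
  Item 0.46 -> Bin 4 (now 0.8)
  Item 0.38 -> new Bin 6
Total bins used = 6

6


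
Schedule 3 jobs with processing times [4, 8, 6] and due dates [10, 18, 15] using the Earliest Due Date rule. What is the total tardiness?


Sort by due date (EDD order): [(4, 10), (6, 15), (8, 18)]
Compute completion times and tardiness:
  Job 1: p=4, d=10, C=4, tardiness=max(0,4-10)=0
  Job 2: p=6, d=15, C=10, tardiness=max(0,10-15)=0
  Job 3: p=8, d=18, C=18, tardiness=max(0,18-18)=0
Total tardiness = 0

0


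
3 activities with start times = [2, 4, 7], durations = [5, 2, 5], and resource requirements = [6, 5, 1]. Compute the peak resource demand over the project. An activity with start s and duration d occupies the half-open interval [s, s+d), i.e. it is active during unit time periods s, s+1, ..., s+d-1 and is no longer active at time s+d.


Each activity i is active on [start_i, start_i + duration_i).
Compute total resource usage per time slot:
  t=0: active resources = [], total = 0
  t=1: active resources = [], total = 0
  t=2: active resources = [6], total = 6
  t=3: active resources = [6], total = 6
  t=4: active resources = [6, 5], total = 11
  t=5: active resources = [6, 5], total = 11
  t=6: active resources = [6], total = 6
  t=7: active resources = [1], total = 1
  t=8: active resources = [1], total = 1
  t=9: active resources = [1], total = 1
  t=10: active resources = [1], total = 1
  t=11: active resources = [1], total = 1
Peak resource demand = 11

11


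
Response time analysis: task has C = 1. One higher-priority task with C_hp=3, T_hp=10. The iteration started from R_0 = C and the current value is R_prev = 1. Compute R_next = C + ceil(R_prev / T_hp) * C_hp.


R_next = C + ceil(R_prev / T_hp) * C_hp
ceil(1 / 10) = ceil(0.1) = 1
Interference = 1 * 3 = 3
R_next = 1 + 3 = 4

4


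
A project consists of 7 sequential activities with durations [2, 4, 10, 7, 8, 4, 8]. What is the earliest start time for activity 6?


Activity 6 starts after activities 1 through 5 complete.
Predecessor durations: [2, 4, 10, 7, 8]
ES = 2 + 4 + 10 + 7 + 8 = 31

31


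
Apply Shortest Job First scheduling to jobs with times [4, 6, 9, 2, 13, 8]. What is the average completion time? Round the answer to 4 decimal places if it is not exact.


SJF order (ascending): [2, 4, 6, 8, 9, 13]
Completion times:
  Job 1: burst=2, C=2
  Job 2: burst=4, C=6
  Job 3: burst=6, C=12
  Job 4: burst=8, C=20
  Job 5: burst=9, C=29
  Job 6: burst=13, C=42
Average completion = 111/6 = 18.5

18.5


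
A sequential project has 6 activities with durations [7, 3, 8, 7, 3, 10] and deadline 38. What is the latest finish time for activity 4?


LF(activity 4) = deadline - sum of successor durations
Successors: activities 5 through 6 with durations [3, 10]
Sum of successor durations = 13
LF = 38 - 13 = 25

25


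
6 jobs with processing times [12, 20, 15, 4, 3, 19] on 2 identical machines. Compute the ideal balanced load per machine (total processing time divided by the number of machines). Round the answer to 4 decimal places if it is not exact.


Total processing time = 12 + 20 + 15 + 4 + 3 + 19 = 73
Number of machines = 2
Ideal balanced load = 73 / 2 = 36.5

36.5


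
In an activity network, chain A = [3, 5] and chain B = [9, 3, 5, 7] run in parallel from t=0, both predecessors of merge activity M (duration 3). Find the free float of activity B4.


ES(B4) = sum of predecessors on chain B = 17
EF(B4) = ES + duration = 17 + 7 = 24
Successor of B4 is M. ES(M) = max(sum(A), sum(B)) = max(8, 24) = 24
Free float = ES(successor) - EF(current) = 24 - 24 = 0

0


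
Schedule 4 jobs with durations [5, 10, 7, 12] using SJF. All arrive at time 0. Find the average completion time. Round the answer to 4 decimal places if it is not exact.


SJF order (ascending): [5, 7, 10, 12]
Completion times:
  Job 1: burst=5, C=5
  Job 2: burst=7, C=12
  Job 3: burst=10, C=22
  Job 4: burst=12, C=34
Average completion = 73/4 = 18.25

18.25


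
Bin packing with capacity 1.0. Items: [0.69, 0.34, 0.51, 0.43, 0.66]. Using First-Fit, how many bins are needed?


Place items sequentially using First-Fit:
  Item 0.69 -> new Bin 1
  Item 0.34 -> new Bin 2
  Item 0.51 -> Bin 2 (now 0.85)
  Item 0.43 -> new Bin 3
  Item 0.66 -> new Bin 4
Total bins used = 4

4


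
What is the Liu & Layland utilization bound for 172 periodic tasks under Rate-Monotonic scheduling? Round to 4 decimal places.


Compute 2^(1/172) = 1.0040380565
Subtract 1: 1.0040380565 - 1 = 0.0040380565
Multiply by n: 172 * 0.0040380565 = 0.6945457180
Round to 4 dp: 0.6945

0.6945


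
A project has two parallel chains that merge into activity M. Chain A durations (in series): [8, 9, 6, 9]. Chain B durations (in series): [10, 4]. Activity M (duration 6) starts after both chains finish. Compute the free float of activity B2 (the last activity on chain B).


ES(B2) = sum of predecessors on chain B = 10
EF(B2) = ES + duration = 10 + 4 = 14
Successor of B2 is M. ES(M) = max(sum(A), sum(B)) = max(32, 14) = 32
Free float = ES(successor) - EF(current) = 32 - 14 = 18

18


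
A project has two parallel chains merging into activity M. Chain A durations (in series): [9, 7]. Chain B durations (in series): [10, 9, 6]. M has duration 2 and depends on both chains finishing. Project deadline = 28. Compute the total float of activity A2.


Forward pass: ES(A2) = sum of predecessors on chain A = 9
EF = ES + duration = 9 + 7 = 16
Backward pass: LF(M) = deadline = 28; LS(M) = 28 - 2 = 26
LF(A2) = LS(M) - sum(successors on chain A) = 26 - 0 = 26
LS = LF - duration = 26 - 7 = 19
Total float = LS - ES = 19 - 9 = 10

10


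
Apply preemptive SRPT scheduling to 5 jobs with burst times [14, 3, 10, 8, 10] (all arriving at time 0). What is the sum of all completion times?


Since all jobs arrive at t=0, SRPT equals SPT ordering.
SPT order: [3, 8, 10, 10, 14]
Completion times:
  Job 1: p=3, C=3
  Job 2: p=8, C=11
  Job 3: p=10, C=21
  Job 4: p=10, C=31
  Job 5: p=14, C=45
Total completion time = 3 + 11 + 21 + 31 + 45 = 111

111


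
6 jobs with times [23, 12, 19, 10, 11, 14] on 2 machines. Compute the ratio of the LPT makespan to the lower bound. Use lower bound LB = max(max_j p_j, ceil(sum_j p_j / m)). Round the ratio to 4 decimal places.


LPT order: [23, 19, 14, 12, 11, 10]
Machine loads after assignment: [45, 44]
LPT makespan = 45
Lower bound = max(max_job, ceil(total/2)) = max(23, 45) = 45
Ratio = 45 / 45 = 1.0

1.0


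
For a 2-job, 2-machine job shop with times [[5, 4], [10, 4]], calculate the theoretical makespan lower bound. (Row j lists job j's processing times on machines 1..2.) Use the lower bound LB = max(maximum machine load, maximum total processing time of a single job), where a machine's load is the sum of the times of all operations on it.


Machine loads:
  Machine 1: 5 + 10 = 15
  Machine 2: 4 + 4 = 8
Max machine load = 15
Job totals:
  Job 1: 9
  Job 2: 14
Max job total = 14
Lower bound = max(15, 14) = 15

15


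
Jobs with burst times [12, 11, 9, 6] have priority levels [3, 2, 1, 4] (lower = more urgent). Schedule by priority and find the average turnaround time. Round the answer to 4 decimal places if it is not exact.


Sort by priority (ascending = highest first):
Order: [(1, 9), (2, 11), (3, 12), (4, 6)]
Completion times:
  Priority 1, burst=9, C=9
  Priority 2, burst=11, C=20
  Priority 3, burst=12, C=32
  Priority 4, burst=6, C=38
Average turnaround = 99/4 = 24.75

24.75


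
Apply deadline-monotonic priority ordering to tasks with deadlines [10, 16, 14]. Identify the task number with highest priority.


Sort tasks by relative deadline (ascending):
  Task 1: deadline = 10
  Task 3: deadline = 14
  Task 2: deadline = 16
Priority order (highest first): [1, 3, 2]
Highest priority task = 1

1


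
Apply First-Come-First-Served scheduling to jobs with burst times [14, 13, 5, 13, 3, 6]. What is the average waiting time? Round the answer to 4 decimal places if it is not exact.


FCFS order (as given): [14, 13, 5, 13, 3, 6]
Waiting times:
  Job 1: wait = 0
  Job 2: wait = 14
  Job 3: wait = 27
  Job 4: wait = 32
  Job 5: wait = 45
  Job 6: wait = 48
Sum of waiting times = 166
Average waiting time = 166/6 = 27.6667

27.6667


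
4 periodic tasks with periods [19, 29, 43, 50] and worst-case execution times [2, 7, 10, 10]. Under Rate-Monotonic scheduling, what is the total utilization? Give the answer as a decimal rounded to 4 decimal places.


Compute individual utilizations (exact fractions):
  Task 1: C/T = 2/19 (approx. 0.1053)
  Task 2: C/T = 7/29 (approx. 0.2414)
  Task 3: C/T = 10/43 (approx. 0.2326)
  Task 4: C/T = 10/50 = 1/5 (approx. 0.2)
Total utilization U = 2/19 + 7/29 + 10/43 + 1/5 = 92308/118465
Rounded to 4 decimal places: U = 0.7792
RM (Liu & Layland) bound for 4 tasks = 0.756828; compare with U = 92308/118465 (approx. 0.779201)
bound < U <= 1, so the RM sufficient condition is not met (inconclusive; an exact test such as response-time analysis is needed).

0.7792


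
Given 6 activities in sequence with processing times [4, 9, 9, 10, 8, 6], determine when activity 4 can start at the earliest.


Activity 4 starts after activities 1 through 3 complete.
Predecessor durations: [4, 9, 9]
ES = 4 + 9 + 9 = 22

22


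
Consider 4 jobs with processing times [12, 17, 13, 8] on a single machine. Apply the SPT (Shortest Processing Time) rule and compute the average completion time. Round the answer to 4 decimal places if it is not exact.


Sort jobs by processing time (SPT order): [8, 12, 13, 17]
Compute completion times sequentially:
  Job 1: processing = 8, completes at 8
  Job 2: processing = 12, completes at 20
  Job 3: processing = 13, completes at 33
  Job 4: processing = 17, completes at 50
Sum of completion times = 111
Average completion time = 111/4 = 27.75

27.75


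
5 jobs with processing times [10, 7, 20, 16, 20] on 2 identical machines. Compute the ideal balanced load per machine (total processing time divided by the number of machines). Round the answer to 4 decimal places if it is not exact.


Total processing time = 10 + 7 + 20 + 16 + 20 = 73
Number of machines = 2
Ideal balanced load = 73 / 2 = 36.5

36.5


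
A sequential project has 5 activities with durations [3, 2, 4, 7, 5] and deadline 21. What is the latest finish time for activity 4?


LF(activity 4) = deadline - sum of successor durations
Successors: activities 5 through 5 with durations [5]
Sum of successor durations = 5
LF = 21 - 5 = 16

16


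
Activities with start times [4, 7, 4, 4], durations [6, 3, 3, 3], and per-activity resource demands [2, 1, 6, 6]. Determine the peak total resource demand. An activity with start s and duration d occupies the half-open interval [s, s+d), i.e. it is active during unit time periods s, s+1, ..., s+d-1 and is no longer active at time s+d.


Each activity i is active on [start_i, start_i + duration_i).
Compute total resource usage per time slot:
  t=0: active resources = [], total = 0
  t=1: active resources = [], total = 0
  t=2: active resources = [], total = 0
  t=3: active resources = [], total = 0
  t=4: active resources = [2, 6, 6], total = 14
  t=5: active resources = [2, 6, 6], total = 14
  t=6: active resources = [2, 6, 6], total = 14
  t=7: active resources = [2, 1], total = 3
  t=8: active resources = [2, 1], total = 3
  t=9: active resources = [2, 1], total = 3
Peak resource demand = 14

14


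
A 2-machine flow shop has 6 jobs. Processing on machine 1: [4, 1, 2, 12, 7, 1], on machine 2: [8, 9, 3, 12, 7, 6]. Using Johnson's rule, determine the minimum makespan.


Apply Johnson's rule:
  Group 1 (a <= b): [(2, 1, 9), (6, 1, 6), (3, 2, 3), (1, 4, 8), (5, 7, 7), (4, 12, 12)]
  Group 2 (a > b): []
Optimal job order: [2, 6, 3, 1, 5, 4]
Schedule:
  Job 2: M1 done at 1, M2 done at 10
  Job 6: M1 done at 2, M2 done at 16
  Job 3: M1 done at 4, M2 done at 19
  Job 1: M1 done at 8, M2 done at 27
  Job 5: M1 done at 15, M2 done at 34
  Job 4: M1 done at 27, M2 done at 46
Makespan = 46

46


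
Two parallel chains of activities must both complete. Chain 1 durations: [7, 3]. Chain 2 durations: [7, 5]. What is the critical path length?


Path A total = 7 + 3 = 10
Path B total = 7 + 5 = 12
Critical path = longest path = max(10, 12) = 12

12


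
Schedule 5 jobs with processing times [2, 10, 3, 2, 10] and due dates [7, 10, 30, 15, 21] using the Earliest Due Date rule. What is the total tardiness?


Sort by due date (EDD order): [(2, 7), (10, 10), (2, 15), (10, 21), (3, 30)]
Compute completion times and tardiness:
  Job 1: p=2, d=7, C=2, tardiness=max(0,2-7)=0
  Job 2: p=10, d=10, C=12, tardiness=max(0,12-10)=2
  Job 3: p=2, d=15, C=14, tardiness=max(0,14-15)=0
  Job 4: p=10, d=21, C=24, tardiness=max(0,24-21)=3
  Job 5: p=3, d=30, C=27, tardiness=max(0,27-30)=0
Total tardiness = 5

5


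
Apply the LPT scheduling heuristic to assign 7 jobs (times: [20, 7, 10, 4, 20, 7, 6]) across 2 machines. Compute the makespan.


Sort jobs in decreasing order (LPT): [20, 20, 10, 7, 7, 6, 4]
Assign each job to the least loaded machine:
  Machine 1: jobs [20, 10, 6], load = 36
  Machine 2: jobs [20, 7, 7, 4], load = 38
Makespan = max load = 38

38


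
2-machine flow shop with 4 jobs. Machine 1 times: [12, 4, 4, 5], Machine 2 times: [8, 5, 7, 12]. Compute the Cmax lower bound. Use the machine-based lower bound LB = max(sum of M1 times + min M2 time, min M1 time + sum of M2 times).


LB1 = sum(M1 times) + min(M2 times) = 25 + 5 = 30
LB2 = min(M1 times) + sum(M2 times) = 4 + 32 = 36
Lower bound = max(LB1, LB2) = max(30, 36) = 36

36


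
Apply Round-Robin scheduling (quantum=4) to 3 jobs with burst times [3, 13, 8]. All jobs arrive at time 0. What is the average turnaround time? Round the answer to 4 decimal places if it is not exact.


Time quantum = 4
Execution trace:
  J1 runs 3 units, time = 3
  J2 runs 4 units, time = 7
  J3 runs 4 units, time = 11
  J2 runs 4 units, time = 15
  J3 runs 4 units, time = 19
  J2 runs 4 units, time = 23
  J2 runs 1 units, time = 24
Finish times: [3, 24, 19]
Average turnaround = 46/3 = 15.3333

15.3333


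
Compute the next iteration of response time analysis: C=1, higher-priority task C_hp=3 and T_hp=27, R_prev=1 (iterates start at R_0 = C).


R_next = C + ceil(R_prev / T_hp) * C_hp
ceil(1 / 27) = ceil(0.037) = 1
Interference = 1 * 3 = 3
R_next = 1 + 3 = 4

4


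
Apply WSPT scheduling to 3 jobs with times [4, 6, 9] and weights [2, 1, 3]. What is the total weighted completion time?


Compute p/w ratios and sort ascending (WSPT): [(4, 2), (9, 3), (6, 1)]
Compute weighted completion times:
  Job (p=4,w=2): C=4, w*C=2*4=8
  Job (p=9,w=3): C=13, w*C=3*13=39
  Job (p=6,w=1): C=19, w*C=1*19=19
Total weighted completion time = 66

66


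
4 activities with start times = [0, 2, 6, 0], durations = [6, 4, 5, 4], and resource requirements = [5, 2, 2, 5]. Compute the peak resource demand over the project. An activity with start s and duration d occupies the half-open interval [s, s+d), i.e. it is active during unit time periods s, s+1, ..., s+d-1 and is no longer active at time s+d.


Each activity i is active on [start_i, start_i + duration_i).
Compute total resource usage per time slot:
  t=0: active resources = [5, 5], total = 10
  t=1: active resources = [5, 5], total = 10
  t=2: active resources = [5, 2, 5], total = 12
  t=3: active resources = [5, 2, 5], total = 12
  t=4: active resources = [5, 2], total = 7
  t=5: active resources = [5, 2], total = 7
  t=6: active resources = [2], total = 2
  t=7: active resources = [2], total = 2
  t=8: active resources = [2], total = 2
  t=9: active resources = [2], total = 2
  t=10: active resources = [2], total = 2
Peak resource demand = 12

12


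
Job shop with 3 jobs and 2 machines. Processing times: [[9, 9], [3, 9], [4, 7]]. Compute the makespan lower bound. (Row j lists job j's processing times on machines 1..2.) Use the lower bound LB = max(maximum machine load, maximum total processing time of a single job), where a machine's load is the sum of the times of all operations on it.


Machine loads:
  Machine 1: 9 + 3 + 4 = 16
  Machine 2: 9 + 9 + 7 = 25
Max machine load = 25
Job totals:
  Job 1: 18
  Job 2: 12
  Job 3: 11
Max job total = 18
Lower bound = max(25, 18) = 25

25


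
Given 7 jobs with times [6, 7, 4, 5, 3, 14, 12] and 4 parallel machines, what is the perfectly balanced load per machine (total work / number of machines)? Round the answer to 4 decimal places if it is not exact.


Total processing time = 6 + 7 + 4 + 5 + 3 + 14 + 12 = 51
Number of machines = 4
Ideal balanced load = 51 / 4 = 12.75

12.75


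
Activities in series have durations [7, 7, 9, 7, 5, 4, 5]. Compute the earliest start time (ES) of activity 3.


Activity 3 starts after activities 1 through 2 complete.
Predecessor durations: [7, 7]
ES = 7 + 7 = 14

14


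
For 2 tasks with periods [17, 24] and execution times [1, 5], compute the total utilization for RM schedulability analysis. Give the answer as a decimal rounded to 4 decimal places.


Compute individual utilizations (exact fractions):
  Task 1: C/T = 1/17 (approx. 0.0588)
  Task 2: C/T = 5/24 (approx. 0.2083)
Total utilization U = 1/17 + 5/24 = 109/408
Rounded to 4 decimal places: U = 0.2672
RM (Liu & Layland) bound for 2 tasks = 0.828427; compare with U = 109/408 (approx. 0.267157)
U <= bound, so schedulable by RM sufficient condition.

0.2672


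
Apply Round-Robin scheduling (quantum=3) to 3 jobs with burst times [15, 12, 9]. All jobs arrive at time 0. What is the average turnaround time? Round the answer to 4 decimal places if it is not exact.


Time quantum = 3
Execution trace:
  J1 runs 3 units, time = 3
  J2 runs 3 units, time = 6
  J3 runs 3 units, time = 9
  J1 runs 3 units, time = 12
  J2 runs 3 units, time = 15
  J3 runs 3 units, time = 18
  J1 runs 3 units, time = 21
  J2 runs 3 units, time = 24
  J3 runs 3 units, time = 27
  J1 runs 3 units, time = 30
  J2 runs 3 units, time = 33
  J1 runs 3 units, time = 36
Finish times: [36, 33, 27]
Average turnaround = 96/3 = 32.0

32.0


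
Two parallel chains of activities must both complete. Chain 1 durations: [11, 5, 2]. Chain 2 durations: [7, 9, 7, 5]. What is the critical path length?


Path A total = 11 + 5 + 2 = 18
Path B total = 7 + 9 + 7 + 5 = 28
Critical path = longest path = max(18, 28) = 28

28


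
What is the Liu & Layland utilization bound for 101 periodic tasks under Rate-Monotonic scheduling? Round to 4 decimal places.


Compute 2^(1/101) = 1.0068864466
Subtract 1: 1.0068864466 - 1 = 0.0068864466
Multiply by n: 101 * 0.0068864466 = 0.6955311066
Round to 4 dp: 0.6955

0.6955


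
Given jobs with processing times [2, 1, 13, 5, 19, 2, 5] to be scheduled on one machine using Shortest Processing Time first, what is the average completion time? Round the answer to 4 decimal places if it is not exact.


Sort jobs by processing time (SPT order): [1, 2, 2, 5, 5, 13, 19]
Compute completion times sequentially:
  Job 1: processing = 1, completes at 1
  Job 2: processing = 2, completes at 3
  Job 3: processing = 2, completes at 5
  Job 4: processing = 5, completes at 10
  Job 5: processing = 5, completes at 15
  Job 6: processing = 13, completes at 28
  Job 7: processing = 19, completes at 47
Sum of completion times = 109
Average completion time = 109/7 = 15.5714

15.5714


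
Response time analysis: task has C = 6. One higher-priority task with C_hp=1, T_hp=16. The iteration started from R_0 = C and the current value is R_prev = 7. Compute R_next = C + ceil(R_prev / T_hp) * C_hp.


R_next = C + ceil(R_prev / T_hp) * C_hp
ceil(7 / 16) = ceil(0.4375) = 1
Interference = 1 * 1 = 1
R_next = 6 + 1 = 7
R_next = R_prev, so the iteration has converged (response time = 7).

7


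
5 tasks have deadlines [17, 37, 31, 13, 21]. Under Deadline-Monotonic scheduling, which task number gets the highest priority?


Sort tasks by relative deadline (ascending):
  Task 4: deadline = 13
  Task 1: deadline = 17
  Task 5: deadline = 21
  Task 3: deadline = 31
  Task 2: deadline = 37
Priority order (highest first): [4, 1, 5, 3, 2]
Highest priority task = 4

4


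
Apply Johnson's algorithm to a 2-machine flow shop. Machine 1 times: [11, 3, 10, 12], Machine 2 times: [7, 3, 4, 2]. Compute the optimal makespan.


Apply Johnson's rule:
  Group 1 (a <= b): [(2, 3, 3)]
  Group 2 (a > b): [(1, 11, 7), (3, 10, 4), (4, 12, 2)]
Optimal job order: [2, 1, 3, 4]
Schedule:
  Job 2: M1 done at 3, M2 done at 6
  Job 1: M1 done at 14, M2 done at 21
  Job 3: M1 done at 24, M2 done at 28
  Job 4: M1 done at 36, M2 done at 38
Makespan = 38

38
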